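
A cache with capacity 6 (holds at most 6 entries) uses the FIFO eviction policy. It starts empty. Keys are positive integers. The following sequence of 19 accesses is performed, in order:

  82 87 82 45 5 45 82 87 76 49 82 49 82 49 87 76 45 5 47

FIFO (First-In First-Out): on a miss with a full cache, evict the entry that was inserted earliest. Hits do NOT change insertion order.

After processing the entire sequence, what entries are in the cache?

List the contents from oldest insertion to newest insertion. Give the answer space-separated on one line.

FIFO simulation (capacity=6):
  1. access 82: MISS. Cache (old->new): [82]
  2. access 87: MISS. Cache (old->new): [82 87]
  3. access 82: HIT. Cache (old->new): [82 87]
  4. access 45: MISS. Cache (old->new): [82 87 45]
  5. access 5: MISS. Cache (old->new): [82 87 45 5]
  6. access 45: HIT. Cache (old->new): [82 87 45 5]
  7. access 82: HIT. Cache (old->new): [82 87 45 5]
  8. access 87: HIT. Cache (old->new): [82 87 45 5]
  9. access 76: MISS. Cache (old->new): [82 87 45 5 76]
  10. access 49: MISS. Cache (old->new): [82 87 45 5 76 49]
  11. access 82: HIT. Cache (old->new): [82 87 45 5 76 49]
  12. access 49: HIT. Cache (old->new): [82 87 45 5 76 49]
  13. access 82: HIT. Cache (old->new): [82 87 45 5 76 49]
  14. access 49: HIT. Cache (old->new): [82 87 45 5 76 49]
  15. access 87: HIT. Cache (old->new): [82 87 45 5 76 49]
  16. access 76: HIT. Cache (old->new): [82 87 45 5 76 49]
  17. access 45: HIT. Cache (old->new): [82 87 45 5 76 49]
  18. access 5: HIT. Cache (old->new): [82 87 45 5 76 49]
  19. access 47: MISS, evict 82. Cache (old->new): [87 45 5 76 49 47]
Total: 12 hits, 7 misses, 1 evictions

Answer: 87 45 5 76 49 47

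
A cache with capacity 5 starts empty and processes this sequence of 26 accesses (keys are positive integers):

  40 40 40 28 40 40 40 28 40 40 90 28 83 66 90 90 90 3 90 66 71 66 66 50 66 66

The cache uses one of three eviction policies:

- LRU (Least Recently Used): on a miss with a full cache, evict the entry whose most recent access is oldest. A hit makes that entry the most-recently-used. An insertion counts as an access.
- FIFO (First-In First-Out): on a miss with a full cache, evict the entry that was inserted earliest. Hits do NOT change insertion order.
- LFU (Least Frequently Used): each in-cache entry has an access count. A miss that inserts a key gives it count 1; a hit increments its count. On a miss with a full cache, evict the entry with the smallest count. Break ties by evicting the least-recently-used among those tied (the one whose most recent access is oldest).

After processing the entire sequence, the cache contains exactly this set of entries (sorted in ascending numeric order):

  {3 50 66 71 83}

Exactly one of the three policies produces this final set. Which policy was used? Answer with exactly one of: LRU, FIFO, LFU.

Simulating under each policy and comparing final sets:
  LRU: final set = {3 50 66 71 90} -> differs
  FIFO: final set = {3 50 66 71 83} -> MATCHES target
  LFU: final set = {28 40 50 66 90} -> differs
Only FIFO produces the target set.

Answer: FIFO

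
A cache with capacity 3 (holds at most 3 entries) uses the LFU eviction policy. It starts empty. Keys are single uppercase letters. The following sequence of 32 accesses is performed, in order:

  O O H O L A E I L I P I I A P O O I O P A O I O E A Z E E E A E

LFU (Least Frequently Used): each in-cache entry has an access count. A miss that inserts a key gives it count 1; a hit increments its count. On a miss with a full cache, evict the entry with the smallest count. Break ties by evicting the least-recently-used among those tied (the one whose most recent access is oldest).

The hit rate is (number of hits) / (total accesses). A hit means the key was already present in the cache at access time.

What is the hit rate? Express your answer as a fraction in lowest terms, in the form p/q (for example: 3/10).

LFU simulation (capacity=3):
  1. access O: MISS. Cache: [O(c=1)]
  2. access O: HIT, count now 2. Cache: [O(c=2)]
  3. access H: MISS. Cache: [H(c=1) O(c=2)]
  4. access O: HIT, count now 3. Cache: [H(c=1) O(c=3)]
  5. access L: MISS. Cache: [H(c=1) L(c=1) O(c=3)]
  6. access A: MISS, evict H(c=1). Cache: [L(c=1) A(c=1) O(c=3)]
  7. access E: MISS, evict L(c=1). Cache: [A(c=1) E(c=1) O(c=3)]
  8. access I: MISS, evict A(c=1). Cache: [E(c=1) I(c=1) O(c=3)]
  9. access L: MISS, evict E(c=1). Cache: [I(c=1) L(c=1) O(c=3)]
  10. access I: HIT, count now 2. Cache: [L(c=1) I(c=2) O(c=3)]
  11. access P: MISS, evict L(c=1). Cache: [P(c=1) I(c=2) O(c=3)]
  12. access I: HIT, count now 3. Cache: [P(c=1) O(c=3) I(c=3)]
  13. access I: HIT, count now 4. Cache: [P(c=1) O(c=3) I(c=4)]
  14. access A: MISS, evict P(c=1). Cache: [A(c=1) O(c=3) I(c=4)]
  15. access P: MISS, evict A(c=1). Cache: [P(c=1) O(c=3) I(c=4)]
  16. access O: HIT, count now 4. Cache: [P(c=1) I(c=4) O(c=4)]
  17. access O: HIT, count now 5. Cache: [P(c=1) I(c=4) O(c=5)]
  18. access I: HIT, count now 5. Cache: [P(c=1) O(c=5) I(c=5)]
  19. access O: HIT, count now 6. Cache: [P(c=1) I(c=5) O(c=6)]
  20. access P: HIT, count now 2. Cache: [P(c=2) I(c=5) O(c=6)]
  21. access A: MISS, evict P(c=2). Cache: [A(c=1) I(c=5) O(c=6)]
  22. access O: HIT, count now 7. Cache: [A(c=1) I(c=5) O(c=7)]
  23. access I: HIT, count now 6. Cache: [A(c=1) I(c=6) O(c=7)]
  24. access O: HIT, count now 8. Cache: [A(c=1) I(c=6) O(c=8)]
  25. access E: MISS, evict A(c=1). Cache: [E(c=1) I(c=6) O(c=8)]
  26. access A: MISS, evict E(c=1). Cache: [A(c=1) I(c=6) O(c=8)]
  27. access Z: MISS, evict A(c=1). Cache: [Z(c=1) I(c=6) O(c=8)]
  28. access E: MISS, evict Z(c=1). Cache: [E(c=1) I(c=6) O(c=8)]
  29. access E: HIT, count now 2. Cache: [E(c=2) I(c=6) O(c=8)]
  30. access E: HIT, count now 3. Cache: [E(c=3) I(c=6) O(c=8)]
  31. access A: MISS, evict E(c=3). Cache: [A(c=1) I(c=6) O(c=8)]
  32. access E: MISS, evict A(c=1). Cache: [E(c=1) I(c=6) O(c=8)]
Total: 15 hits, 17 misses, 14 evictions

Hit rate = 15/32

Answer: 15/32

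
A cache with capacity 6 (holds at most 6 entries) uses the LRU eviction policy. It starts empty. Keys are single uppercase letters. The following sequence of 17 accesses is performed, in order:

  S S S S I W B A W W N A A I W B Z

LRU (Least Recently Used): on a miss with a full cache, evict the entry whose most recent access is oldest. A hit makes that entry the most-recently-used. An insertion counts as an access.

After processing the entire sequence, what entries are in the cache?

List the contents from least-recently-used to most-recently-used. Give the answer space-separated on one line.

LRU simulation (capacity=6):
  1. access S: MISS. Cache (LRU->MRU): [S]
  2. access S: HIT. Cache (LRU->MRU): [S]
  3. access S: HIT. Cache (LRU->MRU): [S]
  4. access S: HIT. Cache (LRU->MRU): [S]
  5. access I: MISS. Cache (LRU->MRU): [S I]
  6. access W: MISS. Cache (LRU->MRU): [S I W]
  7. access B: MISS. Cache (LRU->MRU): [S I W B]
  8. access A: MISS. Cache (LRU->MRU): [S I W B A]
  9. access W: HIT. Cache (LRU->MRU): [S I B A W]
  10. access W: HIT. Cache (LRU->MRU): [S I B A W]
  11. access N: MISS. Cache (LRU->MRU): [S I B A W N]
  12. access A: HIT. Cache (LRU->MRU): [S I B W N A]
  13. access A: HIT. Cache (LRU->MRU): [S I B W N A]
  14. access I: HIT. Cache (LRU->MRU): [S B W N A I]
  15. access W: HIT. Cache (LRU->MRU): [S B N A I W]
  16. access B: HIT. Cache (LRU->MRU): [S N A I W B]
  17. access Z: MISS, evict S. Cache (LRU->MRU): [N A I W B Z]
Total: 10 hits, 7 misses, 1 evictions

Answer: N A I W B Z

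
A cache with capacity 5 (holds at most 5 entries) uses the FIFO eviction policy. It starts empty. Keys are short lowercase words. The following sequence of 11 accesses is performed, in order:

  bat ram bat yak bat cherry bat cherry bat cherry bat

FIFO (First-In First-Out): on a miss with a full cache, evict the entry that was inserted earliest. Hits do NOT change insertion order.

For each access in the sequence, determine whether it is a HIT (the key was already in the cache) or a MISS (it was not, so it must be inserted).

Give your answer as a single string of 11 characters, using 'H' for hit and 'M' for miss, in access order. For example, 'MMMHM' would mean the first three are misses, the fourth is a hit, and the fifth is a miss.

FIFO simulation (capacity=5):
  1. access bat: MISS. Cache (old->new): [bat]
  2. access ram: MISS. Cache (old->new): [bat ram]
  3. access bat: HIT. Cache (old->new): [bat ram]
  4. access yak: MISS. Cache (old->new): [bat ram yak]
  5. access bat: HIT. Cache (old->new): [bat ram yak]
  6. access cherry: MISS. Cache (old->new): [bat ram yak cherry]
  7. access bat: HIT. Cache (old->new): [bat ram yak cherry]
  8. access cherry: HIT. Cache (old->new): [bat ram yak cherry]
  9. access bat: HIT. Cache (old->new): [bat ram yak cherry]
  10. access cherry: HIT. Cache (old->new): [bat ram yak cherry]
  11. access bat: HIT. Cache (old->new): [bat ram yak cherry]
Total: 7 hits, 4 misses, 0 evictions

Answer: MMHMHMHHHHH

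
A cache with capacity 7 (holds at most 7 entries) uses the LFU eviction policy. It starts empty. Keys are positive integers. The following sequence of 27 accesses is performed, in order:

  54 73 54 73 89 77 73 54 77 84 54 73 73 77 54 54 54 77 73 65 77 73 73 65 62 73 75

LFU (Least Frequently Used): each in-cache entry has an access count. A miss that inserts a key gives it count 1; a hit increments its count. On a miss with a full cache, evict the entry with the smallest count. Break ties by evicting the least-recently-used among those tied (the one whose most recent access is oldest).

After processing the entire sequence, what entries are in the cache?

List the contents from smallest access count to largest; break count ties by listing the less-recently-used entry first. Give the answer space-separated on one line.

Answer: 84 62 75 65 77 54 73

Derivation:
LFU simulation (capacity=7):
  1. access 54: MISS. Cache: [54(c=1)]
  2. access 73: MISS. Cache: [54(c=1) 73(c=1)]
  3. access 54: HIT, count now 2. Cache: [73(c=1) 54(c=2)]
  4. access 73: HIT, count now 2. Cache: [54(c=2) 73(c=2)]
  5. access 89: MISS. Cache: [89(c=1) 54(c=2) 73(c=2)]
  6. access 77: MISS. Cache: [89(c=1) 77(c=1) 54(c=2) 73(c=2)]
  7. access 73: HIT, count now 3. Cache: [89(c=1) 77(c=1) 54(c=2) 73(c=3)]
  8. access 54: HIT, count now 3. Cache: [89(c=1) 77(c=1) 73(c=3) 54(c=3)]
  9. access 77: HIT, count now 2. Cache: [89(c=1) 77(c=2) 73(c=3) 54(c=3)]
  10. access 84: MISS. Cache: [89(c=1) 84(c=1) 77(c=2) 73(c=3) 54(c=3)]
  11. access 54: HIT, count now 4. Cache: [89(c=1) 84(c=1) 77(c=2) 73(c=3) 54(c=4)]
  12. access 73: HIT, count now 4. Cache: [89(c=1) 84(c=1) 77(c=2) 54(c=4) 73(c=4)]
  13. access 73: HIT, count now 5. Cache: [89(c=1) 84(c=1) 77(c=2) 54(c=4) 73(c=5)]
  14. access 77: HIT, count now 3. Cache: [89(c=1) 84(c=1) 77(c=3) 54(c=4) 73(c=5)]
  15. access 54: HIT, count now 5. Cache: [89(c=1) 84(c=1) 77(c=3) 73(c=5) 54(c=5)]
  16. access 54: HIT, count now 6. Cache: [89(c=1) 84(c=1) 77(c=3) 73(c=5) 54(c=6)]
  17. access 54: HIT, count now 7. Cache: [89(c=1) 84(c=1) 77(c=3) 73(c=5) 54(c=7)]
  18. access 77: HIT, count now 4. Cache: [89(c=1) 84(c=1) 77(c=4) 73(c=5) 54(c=7)]
  19. access 73: HIT, count now 6. Cache: [89(c=1) 84(c=1) 77(c=4) 73(c=6) 54(c=7)]
  20. access 65: MISS. Cache: [89(c=1) 84(c=1) 65(c=1) 77(c=4) 73(c=6) 54(c=7)]
  21. access 77: HIT, count now 5. Cache: [89(c=1) 84(c=1) 65(c=1) 77(c=5) 73(c=6) 54(c=7)]
  22. access 73: HIT, count now 7. Cache: [89(c=1) 84(c=1) 65(c=1) 77(c=5) 54(c=7) 73(c=7)]
  23. access 73: HIT, count now 8. Cache: [89(c=1) 84(c=1) 65(c=1) 77(c=5) 54(c=7) 73(c=8)]
  24. access 65: HIT, count now 2. Cache: [89(c=1) 84(c=1) 65(c=2) 77(c=5) 54(c=7) 73(c=8)]
  25. access 62: MISS. Cache: [89(c=1) 84(c=1) 62(c=1) 65(c=2) 77(c=5) 54(c=7) 73(c=8)]
  26. access 73: HIT, count now 9. Cache: [89(c=1) 84(c=1) 62(c=1) 65(c=2) 77(c=5) 54(c=7) 73(c=9)]
  27. access 75: MISS, evict 89(c=1). Cache: [84(c=1) 62(c=1) 75(c=1) 65(c=2) 77(c=5) 54(c=7) 73(c=9)]
Total: 19 hits, 8 misses, 1 evictions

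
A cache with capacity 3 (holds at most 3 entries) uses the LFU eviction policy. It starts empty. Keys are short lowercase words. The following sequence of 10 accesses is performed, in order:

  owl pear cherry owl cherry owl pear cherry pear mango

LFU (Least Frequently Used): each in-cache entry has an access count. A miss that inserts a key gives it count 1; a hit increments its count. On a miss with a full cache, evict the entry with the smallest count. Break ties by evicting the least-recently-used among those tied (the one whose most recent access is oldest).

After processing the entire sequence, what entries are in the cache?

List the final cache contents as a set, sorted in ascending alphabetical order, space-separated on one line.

Answer: cherry mango pear

Derivation:
LFU simulation (capacity=3):
  1. access owl: MISS. Cache: [owl(c=1)]
  2. access pear: MISS. Cache: [owl(c=1) pear(c=1)]
  3. access cherry: MISS. Cache: [owl(c=1) pear(c=1) cherry(c=1)]
  4. access owl: HIT, count now 2. Cache: [pear(c=1) cherry(c=1) owl(c=2)]
  5. access cherry: HIT, count now 2. Cache: [pear(c=1) owl(c=2) cherry(c=2)]
  6. access owl: HIT, count now 3. Cache: [pear(c=1) cherry(c=2) owl(c=3)]
  7. access pear: HIT, count now 2. Cache: [cherry(c=2) pear(c=2) owl(c=3)]
  8. access cherry: HIT, count now 3. Cache: [pear(c=2) owl(c=3) cherry(c=3)]
  9. access pear: HIT, count now 3. Cache: [owl(c=3) cherry(c=3) pear(c=3)]
  10. access mango: MISS, evict owl(c=3). Cache: [mango(c=1) cherry(c=3) pear(c=3)]
Total: 6 hits, 4 misses, 1 evictions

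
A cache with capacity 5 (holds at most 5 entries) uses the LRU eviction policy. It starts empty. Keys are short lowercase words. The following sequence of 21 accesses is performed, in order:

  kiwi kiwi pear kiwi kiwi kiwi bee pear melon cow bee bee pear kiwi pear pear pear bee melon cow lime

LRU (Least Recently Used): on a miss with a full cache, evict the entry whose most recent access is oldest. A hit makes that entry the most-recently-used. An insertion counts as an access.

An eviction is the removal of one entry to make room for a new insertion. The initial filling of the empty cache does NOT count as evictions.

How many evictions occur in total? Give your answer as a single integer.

Answer: 1

Derivation:
LRU simulation (capacity=5):
  1. access kiwi: MISS. Cache (LRU->MRU): [kiwi]
  2. access kiwi: HIT. Cache (LRU->MRU): [kiwi]
  3. access pear: MISS. Cache (LRU->MRU): [kiwi pear]
  4. access kiwi: HIT. Cache (LRU->MRU): [pear kiwi]
  5. access kiwi: HIT. Cache (LRU->MRU): [pear kiwi]
  6. access kiwi: HIT. Cache (LRU->MRU): [pear kiwi]
  7. access bee: MISS. Cache (LRU->MRU): [pear kiwi bee]
  8. access pear: HIT. Cache (LRU->MRU): [kiwi bee pear]
  9. access melon: MISS. Cache (LRU->MRU): [kiwi bee pear melon]
  10. access cow: MISS. Cache (LRU->MRU): [kiwi bee pear melon cow]
  11. access bee: HIT. Cache (LRU->MRU): [kiwi pear melon cow bee]
  12. access bee: HIT. Cache (LRU->MRU): [kiwi pear melon cow bee]
  13. access pear: HIT. Cache (LRU->MRU): [kiwi melon cow bee pear]
  14. access kiwi: HIT. Cache (LRU->MRU): [melon cow bee pear kiwi]
  15. access pear: HIT. Cache (LRU->MRU): [melon cow bee kiwi pear]
  16. access pear: HIT. Cache (LRU->MRU): [melon cow bee kiwi pear]
  17. access pear: HIT. Cache (LRU->MRU): [melon cow bee kiwi pear]
  18. access bee: HIT. Cache (LRU->MRU): [melon cow kiwi pear bee]
  19. access melon: HIT. Cache (LRU->MRU): [cow kiwi pear bee melon]
  20. access cow: HIT. Cache (LRU->MRU): [kiwi pear bee melon cow]
  21. access lime: MISS, evict kiwi. Cache (LRU->MRU): [pear bee melon cow lime]
Total: 15 hits, 6 misses, 1 evictions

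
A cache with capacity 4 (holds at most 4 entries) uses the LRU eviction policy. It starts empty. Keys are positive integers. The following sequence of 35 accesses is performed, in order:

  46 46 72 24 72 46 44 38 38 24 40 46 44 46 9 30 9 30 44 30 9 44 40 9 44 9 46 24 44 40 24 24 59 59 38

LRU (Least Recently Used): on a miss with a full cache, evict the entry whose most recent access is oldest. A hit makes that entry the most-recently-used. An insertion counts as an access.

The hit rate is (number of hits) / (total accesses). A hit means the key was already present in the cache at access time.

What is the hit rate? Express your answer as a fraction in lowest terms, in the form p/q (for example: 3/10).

Answer: 18/35

Derivation:
LRU simulation (capacity=4):
  1. access 46: MISS. Cache (LRU->MRU): [46]
  2. access 46: HIT. Cache (LRU->MRU): [46]
  3. access 72: MISS. Cache (LRU->MRU): [46 72]
  4. access 24: MISS. Cache (LRU->MRU): [46 72 24]
  5. access 72: HIT. Cache (LRU->MRU): [46 24 72]
  6. access 46: HIT. Cache (LRU->MRU): [24 72 46]
  7. access 44: MISS. Cache (LRU->MRU): [24 72 46 44]
  8. access 38: MISS, evict 24. Cache (LRU->MRU): [72 46 44 38]
  9. access 38: HIT. Cache (LRU->MRU): [72 46 44 38]
  10. access 24: MISS, evict 72. Cache (LRU->MRU): [46 44 38 24]
  11. access 40: MISS, evict 46. Cache (LRU->MRU): [44 38 24 40]
  12. access 46: MISS, evict 44. Cache (LRU->MRU): [38 24 40 46]
  13. access 44: MISS, evict 38. Cache (LRU->MRU): [24 40 46 44]
  14. access 46: HIT. Cache (LRU->MRU): [24 40 44 46]
  15. access 9: MISS, evict 24. Cache (LRU->MRU): [40 44 46 9]
  16. access 30: MISS, evict 40. Cache (LRU->MRU): [44 46 9 30]
  17. access 9: HIT. Cache (LRU->MRU): [44 46 30 9]
  18. access 30: HIT. Cache (LRU->MRU): [44 46 9 30]
  19. access 44: HIT. Cache (LRU->MRU): [46 9 30 44]
  20. access 30: HIT. Cache (LRU->MRU): [46 9 44 30]
  21. access 9: HIT. Cache (LRU->MRU): [46 44 30 9]
  22. access 44: HIT. Cache (LRU->MRU): [46 30 9 44]
  23. access 40: MISS, evict 46. Cache (LRU->MRU): [30 9 44 40]
  24. access 9: HIT. Cache (LRU->MRU): [30 44 40 9]
  25. access 44: HIT. Cache (LRU->MRU): [30 40 9 44]
  26. access 9: HIT. Cache (LRU->MRU): [30 40 44 9]
  27. access 46: MISS, evict 30. Cache (LRU->MRU): [40 44 9 46]
  28. access 24: MISS, evict 40. Cache (LRU->MRU): [44 9 46 24]
  29. access 44: HIT. Cache (LRU->MRU): [9 46 24 44]
  30. access 40: MISS, evict 9. Cache (LRU->MRU): [46 24 44 40]
  31. access 24: HIT. Cache (LRU->MRU): [46 44 40 24]
  32. access 24: HIT. Cache (LRU->MRU): [46 44 40 24]
  33. access 59: MISS, evict 46. Cache (LRU->MRU): [44 40 24 59]
  34. access 59: HIT. Cache (LRU->MRU): [44 40 24 59]
  35. access 38: MISS, evict 44. Cache (LRU->MRU): [40 24 59 38]
Total: 18 hits, 17 misses, 13 evictions

Hit rate = 18/35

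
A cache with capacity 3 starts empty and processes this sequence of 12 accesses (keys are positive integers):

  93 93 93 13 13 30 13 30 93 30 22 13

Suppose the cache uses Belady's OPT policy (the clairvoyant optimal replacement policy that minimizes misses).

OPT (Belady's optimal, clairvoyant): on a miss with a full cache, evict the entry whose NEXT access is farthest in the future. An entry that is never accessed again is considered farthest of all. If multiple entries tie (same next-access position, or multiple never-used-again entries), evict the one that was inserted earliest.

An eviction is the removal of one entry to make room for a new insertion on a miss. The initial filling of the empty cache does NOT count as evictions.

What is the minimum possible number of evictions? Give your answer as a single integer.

OPT (Belady) simulation (capacity=3):
  1. access 93: MISS. Cache: [93]
  2. access 93: HIT. Next use of 93: step 3. Cache: [93]
  3. access 93: HIT. Next use of 93: step 9. Cache: [93]
  4. access 13: MISS. Cache: [93 13]
  5. access 13: HIT. Next use of 13: step 7. Cache: [93 13]
  6. access 30: MISS. Cache: [93 13 30]
  7. access 13: HIT. Next use of 13: step 12. Cache: [93 13 30]
  8. access 30: HIT. Next use of 30: step 10. Cache: [93 13 30]
  9. access 93: HIT. Next use of 93: never. Cache: [93 13 30]
  10. access 30: HIT. Next use of 30: never. Cache: [93 13 30]
  11. access 22: MISS, evict 93 (next use: never). Cache: [13 30 22]
  12. access 13: HIT. Next use of 13: never. Cache: [13 30 22]
Total: 8 hits, 4 misses, 1 evictions

Answer: 1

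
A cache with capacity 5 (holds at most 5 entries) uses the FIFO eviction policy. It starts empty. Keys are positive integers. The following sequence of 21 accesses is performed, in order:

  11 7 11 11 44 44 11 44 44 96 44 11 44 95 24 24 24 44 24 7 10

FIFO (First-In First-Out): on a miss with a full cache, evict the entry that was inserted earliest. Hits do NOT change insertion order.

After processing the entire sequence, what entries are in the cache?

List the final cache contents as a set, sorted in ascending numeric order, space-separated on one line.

FIFO simulation (capacity=5):
  1. access 11: MISS. Cache (old->new): [11]
  2. access 7: MISS. Cache (old->new): [11 7]
  3. access 11: HIT. Cache (old->new): [11 7]
  4. access 11: HIT. Cache (old->new): [11 7]
  5. access 44: MISS. Cache (old->new): [11 7 44]
  6. access 44: HIT. Cache (old->new): [11 7 44]
  7. access 11: HIT. Cache (old->new): [11 7 44]
  8. access 44: HIT. Cache (old->new): [11 7 44]
  9. access 44: HIT. Cache (old->new): [11 7 44]
  10. access 96: MISS. Cache (old->new): [11 7 44 96]
  11. access 44: HIT. Cache (old->new): [11 7 44 96]
  12. access 11: HIT. Cache (old->new): [11 7 44 96]
  13. access 44: HIT. Cache (old->new): [11 7 44 96]
  14. access 95: MISS. Cache (old->new): [11 7 44 96 95]
  15. access 24: MISS, evict 11. Cache (old->new): [7 44 96 95 24]
  16. access 24: HIT. Cache (old->new): [7 44 96 95 24]
  17. access 24: HIT. Cache (old->new): [7 44 96 95 24]
  18. access 44: HIT. Cache (old->new): [7 44 96 95 24]
  19. access 24: HIT. Cache (old->new): [7 44 96 95 24]
  20. access 7: HIT. Cache (old->new): [7 44 96 95 24]
  21. access 10: MISS, evict 7. Cache (old->new): [44 96 95 24 10]
Total: 14 hits, 7 misses, 2 evictions

Answer: 10 24 44 95 96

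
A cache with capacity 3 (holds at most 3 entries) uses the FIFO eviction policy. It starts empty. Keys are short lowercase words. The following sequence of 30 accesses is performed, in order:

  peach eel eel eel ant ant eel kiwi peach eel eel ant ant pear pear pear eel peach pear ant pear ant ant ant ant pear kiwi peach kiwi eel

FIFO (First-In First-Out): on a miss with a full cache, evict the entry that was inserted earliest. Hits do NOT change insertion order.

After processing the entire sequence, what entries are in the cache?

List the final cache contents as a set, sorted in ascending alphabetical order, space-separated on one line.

Answer: eel kiwi peach

Derivation:
FIFO simulation (capacity=3):
  1. access peach: MISS. Cache (old->new): [peach]
  2. access eel: MISS. Cache (old->new): [peach eel]
  3. access eel: HIT. Cache (old->new): [peach eel]
  4. access eel: HIT. Cache (old->new): [peach eel]
  5. access ant: MISS. Cache (old->new): [peach eel ant]
  6. access ant: HIT. Cache (old->new): [peach eel ant]
  7. access eel: HIT. Cache (old->new): [peach eel ant]
  8. access kiwi: MISS, evict peach. Cache (old->new): [eel ant kiwi]
  9. access peach: MISS, evict eel. Cache (old->new): [ant kiwi peach]
  10. access eel: MISS, evict ant. Cache (old->new): [kiwi peach eel]
  11. access eel: HIT. Cache (old->new): [kiwi peach eel]
  12. access ant: MISS, evict kiwi. Cache (old->new): [peach eel ant]
  13. access ant: HIT. Cache (old->new): [peach eel ant]
  14. access pear: MISS, evict peach. Cache (old->new): [eel ant pear]
  15. access pear: HIT. Cache (old->new): [eel ant pear]
  16. access pear: HIT. Cache (old->new): [eel ant pear]
  17. access eel: HIT. Cache (old->new): [eel ant pear]
  18. access peach: MISS, evict eel. Cache (old->new): [ant pear peach]
  19. access pear: HIT. Cache (old->new): [ant pear peach]
  20. access ant: HIT. Cache (old->new): [ant pear peach]
  21. access pear: HIT. Cache (old->new): [ant pear peach]
  22. access ant: HIT. Cache (old->new): [ant pear peach]
  23. access ant: HIT. Cache (old->new): [ant pear peach]
  24. access ant: HIT. Cache (old->new): [ant pear peach]
  25. access ant: HIT. Cache (old->new): [ant pear peach]
  26. access pear: HIT. Cache (old->new): [ant pear peach]
  27. access kiwi: MISS, evict ant. Cache (old->new): [pear peach kiwi]
  28. access peach: HIT. Cache (old->new): [pear peach kiwi]
  29. access kiwi: HIT. Cache (old->new): [pear peach kiwi]
  30. access eel: MISS, evict pear. Cache (old->new): [peach kiwi eel]
Total: 19 hits, 11 misses, 8 evictions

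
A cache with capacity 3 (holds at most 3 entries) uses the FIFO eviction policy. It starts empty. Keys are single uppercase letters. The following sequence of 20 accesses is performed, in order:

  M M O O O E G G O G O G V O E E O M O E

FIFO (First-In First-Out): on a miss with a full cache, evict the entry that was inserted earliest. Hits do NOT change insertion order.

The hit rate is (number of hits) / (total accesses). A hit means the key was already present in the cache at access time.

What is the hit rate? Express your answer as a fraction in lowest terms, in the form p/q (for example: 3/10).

FIFO simulation (capacity=3):
  1. access M: MISS. Cache (old->new): [M]
  2. access M: HIT. Cache (old->new): [M]
  3. access O: MISS. Cache (old->new): [M O]
  4. access O: HIT. Cache (old->new): [M O]
  5. access O: HIT. Cache (old->new): [M O]
  6. access E: MISS. Cache (old->new): [M O E]
  7. access G: MISS, evict M. Cache (old->new): [O E G]
  8. access G: HIT. Cache (old->new): [O E G]
  9. access O: HIT. Cache (old->new): [O E G]
  10. access G: HIT. Cache (old->new): [O E G]
  11. access O: HIT. Cache (old->new): [O E G]
  12. access G: HIT. Cache (old->new): [O E G]
  13. access V: MISS, evict O. Cache (old->new): [E G V]
  14. access O: MISS, evict E. Cache (old->new): [G V O]
  15. access E: MISS, evict G. Cache (old->new): [V O E]
  16. access E: HIT. Cache (old->new): [V O E]
  17. access O: HIT. Cache (old->new): [V O E]
  18. access M: MISS, evict V. Cache (old->new): [O E M]
  19. access O: HIT. Cache (old->new): [O E M]
  20. access E: HIT. Cache (old->new): [O E M]
Total: 12 hits, 8 misses, 5 evictions

Hit rate = 12/20 = 3/5

Answer: 3/5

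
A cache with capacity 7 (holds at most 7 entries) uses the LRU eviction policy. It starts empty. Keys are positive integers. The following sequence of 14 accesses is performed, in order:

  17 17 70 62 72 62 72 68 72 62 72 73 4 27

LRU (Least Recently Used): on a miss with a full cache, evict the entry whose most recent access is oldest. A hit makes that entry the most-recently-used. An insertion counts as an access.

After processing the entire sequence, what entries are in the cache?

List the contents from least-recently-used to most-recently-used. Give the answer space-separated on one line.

Answer: 70 68 62 72 73 4 27

Derivation:
LRU simulation (capacity=7):
  1. access 17: MISS. Cache (LRU->MRU): [17]
  2. access 17: HIT. Cache (LRU->MRU): [17]
  3. access 70: MISS. Cache (LRU->MRU): [17 70]
  4. access 62: MISS. Cache (LRU->MRU): [17 70 62]
  5. access 72: MISS. Cache (LRU->MRU): [17 70 62 72]
  6. access 62: HIT. Cache (LRU->MRU): [17 70 72 62]
  7. access 72: HIT. Cache (LRU->MRU): [17 70 62 72]
  8. access 68: MISS. Cache (LRU->MRU): [17 70 62 72 68]
  9. access 72: HIT. Cache (LRU->MRU): [17 70 62 68 72]
  10. access 62: HIT. Cache (LRU->MRU): [17 70 68 72 62]
  11. access 72: HIT. Cache (LRU->MRU): [17 70 68 62 72]
  12. access 73: MISS. Cache (LRU->MRU): [17 70 68 62 72 73]
  13. access 4: MISS. Cache (LRU->MRU): [17 70 68 62 72 73 4]
  14. access 27: MISS, evict 17. Cache (LRU->MRU): [70 68 62 72 73 4 27]
Total: 6 hits, 8 misses, 1 evictions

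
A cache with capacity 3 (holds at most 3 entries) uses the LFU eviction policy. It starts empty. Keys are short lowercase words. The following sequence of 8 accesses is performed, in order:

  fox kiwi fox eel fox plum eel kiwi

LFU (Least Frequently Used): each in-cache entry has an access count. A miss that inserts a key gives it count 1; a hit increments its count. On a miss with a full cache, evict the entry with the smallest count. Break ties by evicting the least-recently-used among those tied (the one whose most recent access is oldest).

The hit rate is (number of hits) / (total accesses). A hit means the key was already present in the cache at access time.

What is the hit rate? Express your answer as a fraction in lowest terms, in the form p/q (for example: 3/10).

Answer: 3/8

Derivation:
LFU simulation (capacity=3):
  1. access fox: MISS. Cache: [fox(c=1)]
  2. access kiwi: MISS. Cache: [fox(c=1) kiwi(c=1)]
  3. access fox: HIT, count now 2. Cache: [kiwi(c=1) fox(c=2)]
  4. access eel: MISS. Cache: [kiwi(c=1) eel(c=1) fox(c=2)]
  5. access fox: HIT, count now 3. Cache: [kiwi(c=1) eel(c=1) fox(c=3)]
  6. access plum: MISS, evict kiwi(c=1). Cache: [eel(c=1) plum(c=1) fox(c=3)]
  7. access eel: HIT, count now 2. Cache: [plum(c=1) eel(c=2) fox(c=3)]
  8. access kiwi: MISS, evict plum(c=1). Cache: [kiwi(c=1) eel(c=2) fox(c=3)]
Total: 3 hits, 5 misses, 2 evictions

Hit rate = 3/8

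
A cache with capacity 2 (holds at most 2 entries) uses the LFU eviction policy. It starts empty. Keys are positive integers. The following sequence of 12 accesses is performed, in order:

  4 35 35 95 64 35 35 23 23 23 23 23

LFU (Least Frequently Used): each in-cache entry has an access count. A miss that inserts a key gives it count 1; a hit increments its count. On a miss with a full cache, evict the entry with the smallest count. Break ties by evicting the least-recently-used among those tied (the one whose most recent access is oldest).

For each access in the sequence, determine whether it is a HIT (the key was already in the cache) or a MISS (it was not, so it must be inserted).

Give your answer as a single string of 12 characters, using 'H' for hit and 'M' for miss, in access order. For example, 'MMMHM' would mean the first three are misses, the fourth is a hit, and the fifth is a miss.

Answer: MMHMMHHMHHHH

Derivation:
LFU simulation (capacity=2):
  1. access 4: MISS. Cache: [4(c=1)]
  2. access 35: MISS. Cache: [4(c=1) 35(c=1)]
  3. access 35: HIT, count now 2. Cache: [4(c=1) 35(c=2)]
  4. access 95: MISS, evict 4(c=1). Cache: [95(c=1) 35(c=2)]
  5. access 64: MISS, evict 95(c=1). Cache: [64(c=1) 35(c=2)]
  6. access 35: HIT, count now 3. Cache: [64(c=1) 35(c=3)]
  7. access 35: HIT, count now 4. Cache: [64(c=1) 35(c=4)]
  8. access 23: MISS, evict 64(c=1). Cache: [23(c=1) 35(c=4)]
  9. access 23: HIT, count now 2. Cache: [23(c=2) 35(c=4)]
  10. access 23: HIT, count now 3. Cache: [23(c=3) 35(c=4)]
  11. access 23: HIT, count now 4. Cache: [35(c=4) 23(c=4)]
  12. access 23: HIT, count now 5. Cache: [35(c=4) 23(c=5)]
Total: 7 hits, 5 misses, 3 evictions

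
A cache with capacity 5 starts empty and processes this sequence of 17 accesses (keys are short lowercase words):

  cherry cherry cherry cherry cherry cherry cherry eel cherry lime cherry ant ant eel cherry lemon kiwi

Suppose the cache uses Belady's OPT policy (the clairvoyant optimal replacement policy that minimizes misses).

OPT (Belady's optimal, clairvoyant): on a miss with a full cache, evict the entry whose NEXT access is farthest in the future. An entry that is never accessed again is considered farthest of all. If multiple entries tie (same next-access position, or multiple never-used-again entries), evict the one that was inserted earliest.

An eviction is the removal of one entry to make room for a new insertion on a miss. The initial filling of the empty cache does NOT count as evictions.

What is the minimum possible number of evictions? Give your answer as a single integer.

OPT (Belady) simulation (capacity=5):
  1. access cherry: MISS. Cache: [cherry]
  2. access cherry: HIT. Next use of cherry: step 3. Cache: [cherry]
  3. access cherry: HIT. Next use of cherry: step 4. Cache: [cherry]
  4. access cherry: HIT. Next use of cherry: step 5. Cache: [cherry]
  5. access cherry: HIT. Next use of cherry: step 6. Cache: [cherry]
  6. access cherry: HIT. Next use of cherry: step 7. Cache: [cherry]
  7. access cherry: HIT. Next use of cherry: step 9. Cache: [cherry]
  8. access eel: MISS. Cache: [cherry eel]
  9. access cherry: HIT. Next use of cherry: step 11. Cache: [cherry eel]
  10. access lime: MISS. Cache: [cherry eel lime]
  11. access cherry: HIT. Next use of cherry: step 15. Cache: [cherry eel lime]
  12. access ant: MISS. Cache: [cherry eel lime ant]
  13. access ant: HIT. Next use of ant: never. Cache: [cherry eel lime ant]
  14. access eel: HIT. Next use of eel: never. Cache: [cherry eel lime ant]
  15. access cherry: HIT. Next use of cherry: never. Cache: [cherry eel lime ant]
  16. access lemon: MISS. Cache: [cherry eel lime ant lemon]
  17. access kiwi: MISS, evict cherry (next use: never). Cache: [eel lime ant lemon kiwi]
Total: 11 hits, 6 misses, 1 evictions

Answer: 1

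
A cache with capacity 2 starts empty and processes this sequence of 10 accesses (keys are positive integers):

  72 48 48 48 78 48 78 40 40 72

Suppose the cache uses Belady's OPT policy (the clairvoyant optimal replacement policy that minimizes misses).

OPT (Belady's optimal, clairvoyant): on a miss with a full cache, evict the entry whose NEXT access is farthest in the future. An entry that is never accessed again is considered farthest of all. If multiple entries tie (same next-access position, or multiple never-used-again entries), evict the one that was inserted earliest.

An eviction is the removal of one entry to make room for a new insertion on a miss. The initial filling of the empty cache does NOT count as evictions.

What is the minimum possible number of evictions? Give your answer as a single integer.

OPT (Belady) simulation (capacity=2):
  1. access 72: MISS. Cache: [72]
  2. access 48: MISS. Cache: [72 48]
  3. access 48: HIT. Next use of 48: step 4. Cache: [72 48]
  4. access 48: HIT. Next use of 48: step 6. Cache: [72 48]
  5. access 78: MISS, evict 72 (next use: step 10). Cache: [48 78]
  6. access 48: HIT. Next use of 48: never. Cache: [48 78]
  7. access 78: HIT. Next use of 78: never. Cache: [48 78]
  8. access 40: MISS, evict 48 (next use: never). Cache: [78 40]
  9. access 40: HIT. Next use of 40: never. Cache: [78 40]
  10. access 72: MISS, evict 78 (next use: never). Cache: [40 72]
Total: 5 hits, 5 misses, 3 evictions

Answer: 3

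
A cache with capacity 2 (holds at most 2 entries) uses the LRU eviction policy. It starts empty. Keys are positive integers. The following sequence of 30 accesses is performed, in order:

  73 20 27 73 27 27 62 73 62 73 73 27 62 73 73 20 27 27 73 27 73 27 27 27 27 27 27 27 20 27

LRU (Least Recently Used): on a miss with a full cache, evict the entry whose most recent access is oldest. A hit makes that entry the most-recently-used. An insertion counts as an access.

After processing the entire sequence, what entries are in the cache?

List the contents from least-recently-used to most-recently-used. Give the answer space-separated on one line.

LRU simulation (capacity=2):
  1. access 73: MISS. Cache (LRU->MRU): [73]
  2. access 20: MISS. Cache (LRU->MRU): [73 20]
  3. access 27: MISS, evict 73. Cache (LRU->MRU): [20 27]
  4. access 73: MISS, evict 20. Cache (LRU->MRU): [27 73]
  5. access 27: HIT. Cache (LRU->MRU): [73 27]
  6. access 27: HIT. Cache (LRU->MRU): [73 27]
  7. access 62: MISS, evict 73. Cache (LRU->MRU): [27 62]
  8. access 73: MISS, evict 27. Cache (LRU->MRU): [62 73]
  9. access 62: HIT. Cache (LRU->MRU): [73 62]
  10. access 73: HIT. Cache (LRU->MRU): [62 73]
  11. access 73: HIT. Cache (LRU->MRU): [62 73]
  12. access 27: MISS, evict 62. Cache (LRU->MRU): [73 27]
  13. access 62: MISS, evict 73. Cache (LRU->MRU): [27 62]
  14. access 73: MISS, evict 27. Cache (LRU->MRU): [62 73]
  15. access 73: HIT. Cache (LRU->MRU): [62 73]
  16. access 20: MISS, evict 62. Cache (LRU->MRU): [73 20]
  17. access 27: MISS, evict 73. Cache (LRU->MRU): [20 27]
  18. access 27: HIT. Cache (LRU->MRU): [20 27]
  19. access 73: MISS, evict 20. Cache (LRU->MRU): [27 73]
  20. access 27: HIT. Cache (LRU->MRU): [73 27]
  21. access 73: HIT. Cache (LRU->MRU): [27 73]
  22. access 27: HIT. Cache (LRU->MRU): [73 27]
  23. access 27: HIT. Cache (LRU->MRU): [73 27]
  24. access 27: HIT. Cache (LRU->MRU): [73 27]
  25. access 27: HIT. Cache (LRU->MRU): [73 27]
  26. access 27: HIT. Cache (LRU->MRU): [73 27]
  27. access 27: HIT. Cache (LRU->MRU): [73 27]
  28. access 27: HIT. Cache (LRU->MRU): [73 27]
  29. access 20: MISS, evict 73. Cache (LRU->MRU): [27 20]
  30. access 27: HIT. Cache (LRU->MRU): [20 27]
Total: 17 hits, 13 misses, 11 evictions

Answer: 20 27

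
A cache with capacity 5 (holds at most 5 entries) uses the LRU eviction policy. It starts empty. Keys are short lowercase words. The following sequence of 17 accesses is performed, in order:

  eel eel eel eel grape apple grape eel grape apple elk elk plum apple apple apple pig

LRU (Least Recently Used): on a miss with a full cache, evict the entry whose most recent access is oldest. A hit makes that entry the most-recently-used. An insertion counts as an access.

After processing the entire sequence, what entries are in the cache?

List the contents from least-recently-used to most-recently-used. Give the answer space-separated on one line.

LRU simulation (capacity=5):
  1. access eel: MISS. Cache (LRU->MRU): [eel]
  2. access eel: HIT. Cache (LRU->MRU): [eel]
  3. access eel: HIT. Cache (LRU->MRU): [eel]
  4. access eel: HIT. Cache (LRU->MRU): [eel]
  5. access grape: MISS. Cache (LRU->MRU): [eel grape]
  6. access apple: MISS. Cache (LRU->MRU): [eel grape apple]
  7. access grape: HIT. Cache (LRU->MRU): [eel apple grape]
  8. access eel: HIT. Cache (LRU->MRU): [apple grape eel]
  9. access grape: HIT. Cache (LRU->MRU): [apple eel grape]
  10. access apple: HIT. Cache (LRU->MRU): [eel grape apple]
  11. access elk: MISS. Cache (LRU->MRU): [eel grape apple elk]
  12. access elk: HIT. Cache (LRU->MRU): [eel grape apple elk]
  13. access plum: MISS. Cache (LRU->MRU): [eel grape apple elk plum]
  14. access apple: HIT. Cache (LRU->MRU): [eel grape elk plum apple]
  15. access apple: HIT. Cache (LRU->MRU): [eel grape elk plum apple]
  16. access apple: HIT. Cache (LRU->MRU): [eel grape elk plum apple]
  17. access pig: MISS, evict eel. Cache (LRU->MRU): [grape elk plum apple pig]
Total: 11 hits, 6 misses, 1 evictions

Answer: grape elk plum apple pig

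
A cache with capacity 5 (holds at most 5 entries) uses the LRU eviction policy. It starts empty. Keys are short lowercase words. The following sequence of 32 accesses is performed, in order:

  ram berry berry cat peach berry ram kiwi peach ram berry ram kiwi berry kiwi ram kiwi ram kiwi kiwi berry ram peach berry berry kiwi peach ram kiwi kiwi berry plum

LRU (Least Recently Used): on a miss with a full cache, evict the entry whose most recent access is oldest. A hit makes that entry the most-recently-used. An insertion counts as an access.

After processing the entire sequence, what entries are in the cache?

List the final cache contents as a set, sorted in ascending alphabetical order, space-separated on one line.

Answer: berry kiwi peach plum ram

Derivation:
LRU simulation (capacity=5):
  1. access ram: MISS. Cache (LRU->MRU): [ram]
  2. access berry: MISS. Cache (LRU->MRU): [ram berry]
  3. access berry: HIT. Cache (LRU->MRU): [ram berry]
  4. access cat: MISS. Cache (LRU->MRU): [ram berry cat]
  5. access peach: MISS. Cache (LRU->MRU): [ram berry cat peach]
  6. access berry: HIT. Cache (LRU->MRU): [ram cat peach berry]
  7. access ram: HIT. Cache (LRU->MRU): [cat peach berry ram]
  8. access kiwi: MISS. Cache (LRU->MRU): [cat peach berry ram kiwi]
  9. access peach: HIT. Cache (LRU->MRU): [cat berry ram kiwi peach]
  10. access ram: HIT. Cache (LRU->MRU): [cat berry kiwi peach ram]
  11. access berry: HIT. Cache (LRU->MRU): [cat kiwi peach ram berry]
  12. access ram: HIT. Cache (LRU->MRU): [cat kiwi peach berry ram]
  13. access kiwi: HIT. Cache (LRU->MRU): [cat peach berry ram kiwi]
  14. access berry: HIT. Cache (LRU->MRU): [cat peach ram kiwi berry]
  15. access kiwi: HIT. Cache (LRU->MRU): [cat peach ram berry kiwi]
  16. access ram: HIT. Cache (LRU->MRU): [cat peach berry kiwi ram]
  17. access kiwi: HIT. Cache (LRU->MRU): [cat peach berry ram kiwi]
  18. access ram: HIT. Cache (LRU->MRU): [cat peach berry kiwi ram]
  19. access kiwi: HIT. Cache (LRU->MRU): [cat peach berry ram kiwi]
  20. access kiwi: HIT. Cache (LRU->MRU): [cat peach berry ram kiwi]
  21. access berry: HIT. Cache (LRU->MRU): [cat peach ram kiwi berry]
  22. access ram: HIT. Cache (LRU->MRU): [cat peach kiwi berry ram]
  23. access peach: HIT. Cache (LRU->MRU): [cat kiwi berry ram peach]
  24. access berry: HIT. Cache (LRU->MRU): [cat kiwi ram peach berry]
  25. access berry: HIT. Cache (LRU->MRU): [cat kiwi ram peach berry]
  26. access kiwi: HIT. Cache (LRU->MRU): [cat ram peach berry kiwi]
  27. access peach: HIT. Cache (LRU->MRU): [cat ram berry kiwi peach]
  28. access ram: HIT. Cache (LRU->MRU): [cat berry kiwi peach ram]
  29. access kiwi: HIT. Cache (LRU->MRU): [cat berry peach ram kiwi]
  30. access kiwi: HIT. Cache (LRU->MRU): [cat berry peach ram kiwi]
  31. access berry: HIT. Cache (LRU->MRU): [cat peach ram kiwi berry]
  32. access plum: MISS, evict cat. Cache (LRU->MRU): [peach ram kiwi berry plum]
Total: 26 hits, 6 misses, 1 evictions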